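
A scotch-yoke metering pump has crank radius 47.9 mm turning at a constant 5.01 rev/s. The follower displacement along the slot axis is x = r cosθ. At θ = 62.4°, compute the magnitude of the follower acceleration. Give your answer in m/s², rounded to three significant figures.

ω = 31.48 rad/s (from 5.01 rev/s).
x = r cosθ ⇒ ẍ = −rω² cosθ (ω constant).
|a| = rω²|cosθ| = 0.0479·(31.48)²·|cos 62.4°| = 21.99 m/s².

22.0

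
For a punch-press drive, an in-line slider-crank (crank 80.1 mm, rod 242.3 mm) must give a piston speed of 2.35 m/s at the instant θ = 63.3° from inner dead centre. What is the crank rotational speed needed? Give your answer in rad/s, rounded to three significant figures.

For an in-line slider-crank, |v_piston| = rω|sinθ|·[1 + r cosθ/√(L² − r² sin²θ)].
With r = 0.0801 m, L = 0.2423 m, θ = 63.3°: the bracketed kinematic factor |dx/dθ| = 0.082684 m.
ω = v/|dx/dθ| = 2.35/0.082684 = 28.421 rad/s.

28.4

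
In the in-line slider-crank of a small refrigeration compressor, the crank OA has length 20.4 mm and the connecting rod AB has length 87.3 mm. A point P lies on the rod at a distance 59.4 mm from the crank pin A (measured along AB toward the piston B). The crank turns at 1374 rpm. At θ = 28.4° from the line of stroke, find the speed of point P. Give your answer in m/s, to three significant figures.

1.79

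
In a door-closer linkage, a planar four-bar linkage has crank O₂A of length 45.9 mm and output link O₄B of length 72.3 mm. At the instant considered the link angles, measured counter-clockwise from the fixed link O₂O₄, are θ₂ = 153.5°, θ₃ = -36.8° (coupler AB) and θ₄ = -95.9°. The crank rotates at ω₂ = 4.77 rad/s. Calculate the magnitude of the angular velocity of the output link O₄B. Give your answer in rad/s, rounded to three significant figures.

ω₂ = 4.77 rad/s
Differentiating the loop-closure r₂e^{iθ₂}+r₃e^{iθ₃}=r₁+r₄e^{iθ₄} gives r₂ω₂e^{iθ₂}+r₃ω₃e^{iθ₃}=r₄ω₄e^{iθ₄}.
Eliminating the other unknown: ω₄ = r₂ω₂ sin(θ₂−θ₃) / [r₄ sin(θ₄−θ₃)].
Numerator sine = -0.17880; denominator sine = -0.85806.
Result = 0.0459·4.77·(-0.17880) / (0.0723·(-0.85806)) = +0.63102 rad/s; magnitude 0.63102 rad/s.

0.631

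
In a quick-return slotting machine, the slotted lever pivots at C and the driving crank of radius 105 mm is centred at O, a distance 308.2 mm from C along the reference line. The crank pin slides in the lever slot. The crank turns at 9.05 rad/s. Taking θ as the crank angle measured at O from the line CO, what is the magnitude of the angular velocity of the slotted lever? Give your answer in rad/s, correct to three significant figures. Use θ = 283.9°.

1.40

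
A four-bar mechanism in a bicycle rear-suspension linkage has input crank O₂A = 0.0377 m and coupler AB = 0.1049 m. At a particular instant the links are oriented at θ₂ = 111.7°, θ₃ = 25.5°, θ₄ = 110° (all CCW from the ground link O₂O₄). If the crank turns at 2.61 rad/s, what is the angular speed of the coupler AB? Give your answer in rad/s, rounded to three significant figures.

ω₂ = 2.61 rad/s
Differentiating the loop-closure r₂e^{iθ₂}+r₃e^{iθ₃}=r₁+r₄e^{iθ₄} gives r₂ω₂e^{iθ₂}+r₃ω₃e^{iθ₃}=r₄ω₄e^{iθ₄}.
Eliminating the other unknown: ω₃ = r₂ω₂ sin(θ₄−θ₂) / [r₃ sin(θ₃−θ₄)].
Numerator sine = -0.02967; denominator sine = -0.99540.
Result = 0.0377·2.61·(-0.02967) / (0.1049·(-0.99540)) = +0.027956 rad/s; magnitude 0.027956 rad/s.

0.0280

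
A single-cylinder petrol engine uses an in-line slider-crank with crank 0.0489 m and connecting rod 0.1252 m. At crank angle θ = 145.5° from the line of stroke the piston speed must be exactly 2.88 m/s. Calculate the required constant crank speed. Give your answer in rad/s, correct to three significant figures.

For an in-line slider-crank, |v_piston| = rω|sinθ|·[1 + r cosθ/√(L² − r² sin²θ)].
With r = 0.0489 m, L = 0.1252 m, θ = 145.5°: the bracketed kinematic factor |dx/dθ| = 0.018555 m.
ω = v/|dx/dθ| = 2.88/0.018555 = 155.21 rad/s.

155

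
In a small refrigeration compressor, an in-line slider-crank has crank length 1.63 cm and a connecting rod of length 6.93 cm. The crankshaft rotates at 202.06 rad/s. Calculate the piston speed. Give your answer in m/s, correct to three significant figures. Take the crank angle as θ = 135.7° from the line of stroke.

ω = 202.1 rad/s
For an in-line slider-crank, x = r cosθ + √(L² − r² sin²θ), so v = −rω sinθ·[1 + r cosθ/√(L² − r² sin²θ)].
With r = 0.0163 m, L = 0.0693 m, θ = 135.7°: √(L² − r² sin²θ) = 0.068359 m.
v = −0.0163·202.1·0.69842·[1 + 0.0163·-0.71569/0.068359] = -1.9077 m/s.
|v| = 1.9077 m/s.

1.91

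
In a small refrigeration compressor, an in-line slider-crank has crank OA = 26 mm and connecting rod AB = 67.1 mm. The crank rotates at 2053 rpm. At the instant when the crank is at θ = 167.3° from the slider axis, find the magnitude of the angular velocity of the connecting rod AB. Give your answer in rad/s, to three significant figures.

81.6

ω = 215 rad/s (converted from 2053 rpm).
The rod makes angle φ with the slider axis where L sinφ = r sinθ; differentiating, L cosφ·φ̇ = r ω cosθ.
L cosφ = √(L² − r² sin²θ) = 0.066856 m.
|ω_rod| = r ω |cosθ| / √(L² − r² sin²θ) = 0.026·215·0.97553/0.066856 = 81.563 rad/s.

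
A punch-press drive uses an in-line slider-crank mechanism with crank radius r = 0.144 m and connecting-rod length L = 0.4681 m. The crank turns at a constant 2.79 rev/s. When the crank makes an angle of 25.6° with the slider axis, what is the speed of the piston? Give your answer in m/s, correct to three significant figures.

1.40

ω = 2π·2.79 = 17.53 rad/s
For an in-line slider-crank, x = r cosθ + √(L² − r² sin²θ), so v = −rω sinθ·[1 + r cosθ/√(L² − r² sin²θ)].
With r = 0.144 m, L = 0.4681 m, θ = 25.6°: √(L² − r² sin²θ) = 0.46395 m.
v = −0.144·17.53·0.43209·[1 + 0.144·0.90183/0.46395] = -1.396 m/s.
|v| = 1.396 m/s.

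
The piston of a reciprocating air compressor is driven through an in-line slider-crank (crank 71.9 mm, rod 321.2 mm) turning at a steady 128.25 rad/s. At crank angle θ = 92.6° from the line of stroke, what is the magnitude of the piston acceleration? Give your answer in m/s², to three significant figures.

324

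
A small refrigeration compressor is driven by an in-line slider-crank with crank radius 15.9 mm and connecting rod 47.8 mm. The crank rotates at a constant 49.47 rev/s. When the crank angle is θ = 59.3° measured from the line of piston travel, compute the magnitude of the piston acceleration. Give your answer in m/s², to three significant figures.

541

ω = 2π·49.5 = 310.8 rad/s
x(θ) = r cosθ + √(L² − r² sin²θ); with ω constant, a = ω²·d²x/dθ².
d²x/dθ² = −r cosθ − r²(cos2θ)/√u − r⁴ sin²2θ/(4u^{3/2}),  u = L² − r² sin²θ = 0.00209793 m².
Substituting r = 0.0159 m, L = 0.0478 m, θ = 59.3°: d²x/dθ² = -0.0056037 m.
a = ω²·d²x/dθ² = (310.8)²·(-0.0056037) = -541.4 m/s²;  |a| = 541.4 m/s².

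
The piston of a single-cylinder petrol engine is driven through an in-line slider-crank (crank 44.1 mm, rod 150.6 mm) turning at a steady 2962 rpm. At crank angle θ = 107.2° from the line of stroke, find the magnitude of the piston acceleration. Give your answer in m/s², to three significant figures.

2310

ω = 2π·2962/60 = 310.2 rad/s
x(θ) = r cosθ + √(L² − r² sin²θ); with ω constant, a = ω²·d²x/dθ².
d²x/dθ² = −r cosθ − r²(cos2θ)/√u − r⁴ sin²2θ/(4u^{3/2}),  u = L² − r² sin²θ = 0.0209056 m².
Substituting r = 0.0441 m, L = 0.1506 m, θ = 107.2°: d²x/dθ² = +0.024039 m.
a = ω²·d²x/dθ² = (310.2)²·(+0.024039) = +2312.9 m/s²;  |a| = 2312.9 m/s².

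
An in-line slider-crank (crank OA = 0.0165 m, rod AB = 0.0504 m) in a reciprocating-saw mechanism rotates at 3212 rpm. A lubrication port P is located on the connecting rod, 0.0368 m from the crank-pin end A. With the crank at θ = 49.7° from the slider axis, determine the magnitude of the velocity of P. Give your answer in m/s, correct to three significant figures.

ω = 336.4 rad/s.  Crank-pin speed |V_A| = rω = 5.5499 m/s, perpendicular to OA.
Rod angle: sinφ = −(r/L) sinθ ⇒ φ = -14.459°; ω_rod = −rω cosθ/√(L²−r²sin²θ) = -73.553 rad/s.
V_P = V_A + ω_rod × AP, with AP = 0.0368 m along the rod.
Components: V_Px = −rω sinθ − a·ω_rod·sinφ = -4.9086 m/s;  V_Py = rω cosθ + a·ω_rod·cosφ = +0.96863 m/s.
|V_P| = √(V_Px² + V_Py²) = 5.0032 m/s.

5.00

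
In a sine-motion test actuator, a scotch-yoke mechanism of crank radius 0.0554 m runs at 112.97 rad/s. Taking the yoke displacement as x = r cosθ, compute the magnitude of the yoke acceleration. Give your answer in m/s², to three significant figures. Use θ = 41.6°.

ω = 113 rad/s
x = r cosθ ⇒ ẍ = −rω² cosθ (ω constant).
|a| = rω²|cosθ| = 0.0554·(113)²·|cos 41.6°| = 528.71 m/s².

529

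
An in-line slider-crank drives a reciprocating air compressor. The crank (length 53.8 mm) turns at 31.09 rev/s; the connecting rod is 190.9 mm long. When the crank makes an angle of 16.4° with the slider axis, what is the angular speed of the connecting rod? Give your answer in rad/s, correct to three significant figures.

53.0

ω = 195.3 rad/s (converted from 31.09 rev/s).
The rod makes angle φ with the slider axis where L sinφ = r sinθ; differentiating, L cosφ·φ̇ = r ω cosθ.
L cosφ = √(L² − r² sin²θ) = 0.19029 m.
|ω_rod| = r ω |cosθ| / √(L² − r² sin²θ) = 0.0538·195.3·0.95931/0.19029 = 52.981 rad/s.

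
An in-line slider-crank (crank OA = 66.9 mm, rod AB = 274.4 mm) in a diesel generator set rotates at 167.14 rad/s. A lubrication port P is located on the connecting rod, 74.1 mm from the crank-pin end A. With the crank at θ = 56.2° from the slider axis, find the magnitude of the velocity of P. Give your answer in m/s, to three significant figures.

ω = 167.1 rad/s.  Crank-pin speed |V_A| = rω = 11.182 m/s, perpendicular to OA.
Rod angle: sinφ = −(r/L) sinθ ⇒ φ = -11.689°; ω_rod = −rω cosθ/√(L²−r²sin²θ) = -23.149 rad/s.
V_P = V_A + ω_rod × AP, with AP = 0.0741 m along the rod.
Components: V_Px = −rω sinθ − a·ω_rod·sinφ = -9.6393 m/s;  V_Py = rω cosθ + a·ω_rod·cosφ = +4.5406 m/s.
|V_P| = √(V_Px² + V_Py²) = 10.655 m/s.

10.7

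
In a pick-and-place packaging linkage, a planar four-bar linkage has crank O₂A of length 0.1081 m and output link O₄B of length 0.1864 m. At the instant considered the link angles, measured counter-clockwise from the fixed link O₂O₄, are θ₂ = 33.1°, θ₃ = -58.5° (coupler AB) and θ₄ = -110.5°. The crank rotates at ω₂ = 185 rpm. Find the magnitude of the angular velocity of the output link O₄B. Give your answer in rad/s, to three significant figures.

ω₂ = 19.37 rad/s (from 185 rpm).
Differentiating the loop-closure r₂e^{iθ₂}+r₃e^{iθ₃}=r₁+r₄e^{iθ₄} gives r₂ω₂e^{iθ₂}+r₃ω₃e^{iθ₃}=r₄ω₄e^{iθ₄}.
Eliminating the other unknown: ω₄ = r₂ω₂ sin(θ₂−θ₃) / [r₄ sin(θ₄−θ₃)].
Numerator sine = +0.99961; denominator sine = -0.78801.
Result = 0.1081·19.37·(+0.99961) / (0.1864·(-0.78801)) = -14.252 rad/s; magnitude 14.252 rad/s.

14.3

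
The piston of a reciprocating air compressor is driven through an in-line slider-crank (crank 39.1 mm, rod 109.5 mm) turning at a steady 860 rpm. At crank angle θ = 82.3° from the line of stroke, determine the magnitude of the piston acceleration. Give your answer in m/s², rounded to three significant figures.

ω = 2π·860/60 = 90.06 rad/s
x(θ) = r cosθ + √(L² − r² sin²θ); with ω constant, a = ω²·d²x/dθ².
d²x/dθ² = −r cosθ − r²(cos2θ)/√u − r⁴ sin²2θ/(4u^{3/2}),  u = L² − r² sin²θ = 0.0104889 m².
Substituting r = 0.0391 m, L = 0.1095 m, θ = 82.3°: d²x/dθ² = +0.0091144 m.
a = ω²·d²x/dθ² = (90.06)²·(+0.0091144) = +73.923 m/s²;  |a| = 73.923 m/s².

73.9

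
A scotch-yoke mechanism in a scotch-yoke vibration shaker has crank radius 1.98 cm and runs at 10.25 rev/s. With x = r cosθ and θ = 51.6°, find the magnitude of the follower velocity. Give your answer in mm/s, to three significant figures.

ω = 64.4 rad/s (from 10.25 rev/s).
x = r cosθ ⇒ ẋ = −rω sinθ.
|v| = rω|sinθ| = 0.0198·64.4·|sin 51.6°| = 0.99934 m/s = 999.34 mm/s.

999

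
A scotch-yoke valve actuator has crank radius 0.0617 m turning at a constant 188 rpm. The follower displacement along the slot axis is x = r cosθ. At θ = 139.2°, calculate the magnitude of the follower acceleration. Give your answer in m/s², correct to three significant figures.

ω = 19.69 rad/s (from 188 rpm).
x = r cosθ ⇒ ẍ = −rω² cosθ (ω constant).
|a| = rω²|cosθ| = 0.0617·(19.69)²·|cos 139.2°| = 18.103 m/s².

18.1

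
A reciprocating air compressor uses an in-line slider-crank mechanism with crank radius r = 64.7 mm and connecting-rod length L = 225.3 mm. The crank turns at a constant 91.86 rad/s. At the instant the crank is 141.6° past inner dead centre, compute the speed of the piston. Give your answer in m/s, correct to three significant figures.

2.85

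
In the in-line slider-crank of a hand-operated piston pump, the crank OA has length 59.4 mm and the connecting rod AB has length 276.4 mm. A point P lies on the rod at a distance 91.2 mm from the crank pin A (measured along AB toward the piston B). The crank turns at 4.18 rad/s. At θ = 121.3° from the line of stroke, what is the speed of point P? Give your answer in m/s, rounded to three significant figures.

ω = 4.18 rad/s.  Crank-pin speed |V_A| = rω = 0.24829 m/s, perpendicular to OA.
Rod angle: sinφ = −(r/L) sinθ ⇒ φ = -10.581°; ω_rod = −rω cosθ/√(L²−r²sin²θ) = +0.47476 rad/s.
V_P = V_A + ω_rod × AP, with AP = 0.0912 m along the rod.
Components: V_Px = −rω sinθ − a·ω_rod·sinφ = -0.2042 m/s;  V_Py = rω cosθ + a·ω_rod·cosφ = -0.086431 m/s.
|V_P| = √(V_Px² + V_Py²) = 0.22174 m/s.

0.222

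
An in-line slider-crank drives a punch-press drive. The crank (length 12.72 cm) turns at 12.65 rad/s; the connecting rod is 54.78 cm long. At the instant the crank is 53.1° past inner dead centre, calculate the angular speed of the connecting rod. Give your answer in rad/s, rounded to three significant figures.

ω = 12.65 rad/s
The rod makes angle φ with the slider axis where L sinφ = r sinθ; differentiating, L cosφ·φ̇ = r ω cosθ.
L cosφ = √(L² − r² sin²θ) = 0.53827 m.
|ω_rod| = r ω |cosθ| / √(L² − r² sin²θ) = 0.1272·12.65·0.60042/0.53827 = 1.7949 rad/s.

1.79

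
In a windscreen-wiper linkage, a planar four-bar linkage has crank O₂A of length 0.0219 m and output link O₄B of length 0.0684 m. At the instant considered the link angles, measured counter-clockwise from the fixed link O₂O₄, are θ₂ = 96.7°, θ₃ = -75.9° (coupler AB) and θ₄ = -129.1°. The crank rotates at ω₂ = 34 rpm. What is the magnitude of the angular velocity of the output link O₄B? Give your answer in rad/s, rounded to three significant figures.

ω₂ = 3.56 rad/s (from 34 rpm).
Differentiating the loop-closure r₂e^{iθ₂}+r₃e^{iθ₃}=r₁+r₄e^{iθ₄} gives r₂ω₂e^{iθ₂}+r₃ω₃e^{iθ₃}=r₄ω₄e^{iθ₄}.
Eliminating the other unknown: ω₄ = r₂ω₂ sin(θ₂−θ₃) / [r₄ sin(θ₄−θ₃)].
Numerator sine = +0.12880; denominator sine = -0.80073.
Result = 0.0219·3.56·(+0.12880) / (0.0684·(-0.80073)) = -0.18336 rad/s; magnitude 0.18336 rad/s.

0.183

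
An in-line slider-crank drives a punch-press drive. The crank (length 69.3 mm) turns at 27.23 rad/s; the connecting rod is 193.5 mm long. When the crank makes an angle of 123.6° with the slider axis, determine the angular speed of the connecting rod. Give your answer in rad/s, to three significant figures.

ω = 27.23 rad/s
The rod makes angle φ with the slider axis where L sinφ = r sinθ; differentiating, L cosφ·φ̇ = r ω cosθ.
L cosφ = √(L² − r² sin²θ) = 0.18469 m.
|ω_rod| = r ω |cosθ| / √(L² − r² sin²θ) = 0.0693·27.23·0.55339/0.18469 = 5.6542 rad/s.

5.65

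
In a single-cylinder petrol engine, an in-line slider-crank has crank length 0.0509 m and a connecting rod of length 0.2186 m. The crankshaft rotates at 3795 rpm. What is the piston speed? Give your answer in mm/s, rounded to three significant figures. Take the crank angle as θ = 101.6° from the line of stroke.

ω = 2π·3795/60 = 397.4 rad/s
For an in-line slider-crank, x = r cosθ + √(L² − r² sin²θ), so v = −rω sinθ·[1 + r cosθ/√(L² − r² sin²θ)].
With r = 0.0509 m, L = 0.2186 m, θ = 101.6°: √(L² − r² sin²θ) = 0.21284 m.
v = −0.0509·397.4·0.97958·[1 + 0.0509·-0.20108/0.21284] = -18.862 m/s.
|v| = 18.862 m/s = 18862 mm/s.

18900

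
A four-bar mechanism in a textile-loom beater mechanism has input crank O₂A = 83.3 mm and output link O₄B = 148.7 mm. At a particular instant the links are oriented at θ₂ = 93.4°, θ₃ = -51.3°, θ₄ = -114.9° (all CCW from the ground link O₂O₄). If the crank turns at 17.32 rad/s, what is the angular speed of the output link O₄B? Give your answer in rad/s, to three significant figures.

ω₂ = 17.32 rad/s
Differentiating the loop-closure r₂e^{iθ₂}+r₃e^{iθ₃}=r₁+r₄e^{iθ₄} gives r₂ω₂e^{iθ₂}+r₃ω₃e^{iθ₃}=r₄ω₄e^{iθ₄}.
Eliminating the other unknown: ω₄ = r₂ω₂ sin(θ₂−θ₃) / [r₄ sin(θ₄−θ₃)].
Numerator sine = +0.57786; denominator sine = -0.89571.
Result = 0.0833·17.32·(+0.57786) / (0.1487·(-0.89571)) = -6.2594 rad/s; magnitude 6.2594 rad/s.

6.26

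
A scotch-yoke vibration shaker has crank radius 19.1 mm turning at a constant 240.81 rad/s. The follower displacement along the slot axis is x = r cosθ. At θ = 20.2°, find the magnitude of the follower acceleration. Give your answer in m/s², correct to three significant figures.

1040

ω = 240.8 rad/s
x = r cosθ ⇒ ẍ = −rω² cosθ (ω constant).
|a| = rω²|cosθ| = 0.0191·(240.8)²·|cos 20.2°| = 1039.5 m/s².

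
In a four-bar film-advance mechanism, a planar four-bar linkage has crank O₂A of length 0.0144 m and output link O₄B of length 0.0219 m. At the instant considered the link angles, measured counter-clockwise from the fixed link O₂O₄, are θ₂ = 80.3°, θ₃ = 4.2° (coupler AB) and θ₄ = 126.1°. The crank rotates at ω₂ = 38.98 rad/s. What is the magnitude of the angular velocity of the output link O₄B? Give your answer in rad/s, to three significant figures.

ω₂ = 38.98 rad/s
Differentiating the loop-closure r₂e^{iθ₂}+r₃e^{iθ₃}=r₁+r₄e^{iθ₄} gives r₂ω₂e^{iθ₂}+r₃ω₃e^{iθ₃}=r₄ω₄e^{iθ₄}.
Eliminating the other unknown: ω₄ = r₂ω₂ sin(θ₂−θ₃) / [r₄ sin(θ₄−θ₃)].
Numerator sine = +0.97072; denominator sine = +0.84897.
Result = 0.0144·38.98·(+0.97072) / (0.0219·(+0.84897)) = +29.306 rad/s; magnitude 29.306 rad/s.

29.3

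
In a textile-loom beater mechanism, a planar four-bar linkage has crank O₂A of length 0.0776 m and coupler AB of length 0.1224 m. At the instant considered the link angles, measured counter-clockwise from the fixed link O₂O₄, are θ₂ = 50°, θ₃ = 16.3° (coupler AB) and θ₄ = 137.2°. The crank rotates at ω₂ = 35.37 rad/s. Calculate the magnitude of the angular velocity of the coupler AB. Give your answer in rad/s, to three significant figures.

ω₂ = 35.37 rad/s
Differentiating the loop-closure r₂e^{iθ₂}+r₃e^{iθ₃}=r₁+r₄e^{iθ₄} gives r₂ω₂e^{iθ₂}+r₃ω₃e^{iθ₃}=r₄ω₄e^{iθ₄}.
Eliminating the other unknown: ω₃ = r₂ω₂ sin(θ₄−θ₂) / [r₃ sin(θ₃−θ₄)].
Numerator sine = +0.99881; denominator sine = -0.85806.
Result = 0.0776·35.37·(+0.99881) / (0.1224·(-0.85806)) = -26.102 rad/s; magnitude 26.102 rad/s.

26.1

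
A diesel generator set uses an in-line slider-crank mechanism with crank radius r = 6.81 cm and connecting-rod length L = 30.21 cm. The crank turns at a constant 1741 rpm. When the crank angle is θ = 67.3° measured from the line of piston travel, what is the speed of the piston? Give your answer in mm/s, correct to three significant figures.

ω = 2π·1741/60 = 182.3 rad/s
For an in-line slider-crank, x = r cosθ + √(L² − r² sin²θ), so v = −rω sinθ·[1 + r cosθ/√(L² − r² sin²θ)].
With r = 0.0681 m, L = 0.3021 m, θ = 67.3°: √(L² − r² sin²θ) = 0.2955 m.
v = −0.0681·182.3·0.92254·[1 + 0.0681·0.38591/0.2955] = -12.473 m/s.
|v| = 12.473 m/s = 12473 mm/s.

12500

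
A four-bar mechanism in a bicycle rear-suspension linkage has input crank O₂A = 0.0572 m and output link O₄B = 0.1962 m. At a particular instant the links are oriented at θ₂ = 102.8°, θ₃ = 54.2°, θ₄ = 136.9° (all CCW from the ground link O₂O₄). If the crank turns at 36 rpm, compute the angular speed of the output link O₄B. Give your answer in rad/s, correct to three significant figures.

0.831

ω₂ = 3.77 rad/s (from 36 rpm).
Differentiating the loop-closure r₂e^{iθ₂}+r₃e^{iθ₃}=r₁+r₄e^{iθ₄} gives r₂ω₂e^{iθ₂}+r₃ω₃e^{iθ₃}=r₄ω₄e^{iθ₄}.
Eliminating the other unknown: ω₄ = r₂ω₂ sin(θ₂−θ₃) / [r₄ sin(θ₄−θ₃)].
Numerator sine = +0.75011; denominator sine = +0.99189.
Result = 0.0572·3.77·(+0.75011) / (0.1962·(+0.99189)) = +0.83117 rad/s; magnitude 0.83117 rad/s.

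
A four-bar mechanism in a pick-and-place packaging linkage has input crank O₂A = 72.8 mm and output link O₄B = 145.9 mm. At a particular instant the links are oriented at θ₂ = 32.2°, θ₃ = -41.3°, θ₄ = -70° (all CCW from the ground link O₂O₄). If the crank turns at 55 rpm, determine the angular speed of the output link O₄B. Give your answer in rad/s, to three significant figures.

ω₂ = 5.76 rad/s (from 55 rpm).
Differentiating the loop-closure r₂e^{iθ₂}+r₃e^{iθ₃}=r₁+r₄e^{iθ₄} gives r₂ω₂e^{iθ₂}+r₃ω₃e^{iθ₃}=r₄ω₄e^{iθ₄}.
Eliminating the other unknown: ω₄ = r₂ω₂ sin(θ₂−θ₃) / [r₄ sin(θ₄−θ₃)].
Numerator sine = +0.95882; denominator sine = -0.48022.
Result = 0.0728·5.76·(+0.95882) / (0.1459·(-0.48022)) = -5.738 rad/s; magnitude 5.738 rad/s.

5.74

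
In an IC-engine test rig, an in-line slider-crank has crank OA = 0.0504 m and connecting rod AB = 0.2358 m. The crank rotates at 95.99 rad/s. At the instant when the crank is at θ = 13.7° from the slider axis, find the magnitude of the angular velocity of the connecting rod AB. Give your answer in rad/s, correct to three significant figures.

20.0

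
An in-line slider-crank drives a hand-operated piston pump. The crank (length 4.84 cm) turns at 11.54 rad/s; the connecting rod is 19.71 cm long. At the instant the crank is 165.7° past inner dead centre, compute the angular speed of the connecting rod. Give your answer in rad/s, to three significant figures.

2.75

ω = 11.54 rad/s
The rod makes angle φ with the slider axis where L sinφ = r sinθ; differentiating, L cosφ·φ̇ = r ω cosθ.
L cosφ = √(L² − r² sin²θ) = 0.19674 m.
|ω_rod| = r ω |cosθ| / √(L² − r² sin²θ) = 0.0484·11.54·0.96902/0.19674 = 2.751 rad/s.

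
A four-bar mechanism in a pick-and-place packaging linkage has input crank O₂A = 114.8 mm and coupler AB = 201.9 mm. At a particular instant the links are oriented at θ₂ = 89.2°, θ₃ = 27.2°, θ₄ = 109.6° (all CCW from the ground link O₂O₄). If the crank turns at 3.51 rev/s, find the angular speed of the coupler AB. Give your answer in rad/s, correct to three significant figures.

4.41

ω₂ = 22.05 rad/s (from 3.51 rev/s).
Differentiating the loop-closure r₂e^{iθ₂}+r₃e^{iθ₃}=r₁+r₄e^{iθ₄} gives r₂ω₂e^{iθ₂}+r₃ω₃e^{iθ₃}=r₄ω₄e^{iθ₄}.
Eliminating the other unknown: ω₃ = r₂ω₂ sin(θ₄−θ₂) / [r₃ sin(θ₃−θ₄)].
Numerator sine = +0.34857; denominator sine = -0.99122.
Result = 0.1148·22.05·(+0.34857) / (0.2019·(-0.99122)) = -4.4098 rad/s; magnitude 4.4098 rad/s.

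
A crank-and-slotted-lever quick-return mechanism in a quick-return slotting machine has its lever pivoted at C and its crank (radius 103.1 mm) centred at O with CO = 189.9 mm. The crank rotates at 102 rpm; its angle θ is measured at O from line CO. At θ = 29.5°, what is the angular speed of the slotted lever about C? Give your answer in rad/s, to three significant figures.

ω = 10.68 rad/s (from 102 rpm).
Crank pin A relative to C: A = (d + r cosθ, r sinθ); lever angle φ = atan2(r sinθ, d + r cosθ).
Differentiating tanφ: φ̇ = rω(d cosθ + r)/(d² + r² + 2dr cosθ).
d² + r² + 2dr cosθ = |CA|² = 0.0807725 m²;  d cosθ + r = +0.26838 m.
|ω_lever| = |0.1031·10.68·+0.26838| / 0.0807725 = 3.6591 rad/s.

3.66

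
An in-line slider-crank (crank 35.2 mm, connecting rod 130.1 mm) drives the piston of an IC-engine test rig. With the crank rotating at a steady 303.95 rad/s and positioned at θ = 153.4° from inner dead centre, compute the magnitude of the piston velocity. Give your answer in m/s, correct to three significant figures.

ω = 303.9 rad/s
For an in-line slider-crank, x = r cosθ + √(L² − r² sin²θ), so v = −rω sinθ·[1 + r cosθ/√(L² − r² sin²θ)].
With r = 0.0352 m, L = 0.1301 m, θ = 153.4°: √(L² − r² sin²θ) = 0.12914 m.
v = −0.0352·303.9·0.44776·[1 + 0.0352·-0.89415/0.12914] = -3.623 m/s.
|v| = 3.623 m/s.

3.62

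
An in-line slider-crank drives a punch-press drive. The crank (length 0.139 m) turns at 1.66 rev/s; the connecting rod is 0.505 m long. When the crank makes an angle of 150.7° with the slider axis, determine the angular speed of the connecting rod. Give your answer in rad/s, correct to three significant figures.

ω = 10.43 rad/s (converted from 1.66 rev/s).
The rod makes angle φ with the slider axis where L sinφ = r sinθ; differentiating, L cosφ·φ̇ = r ω cosθ.
L cosφ = √(L² − r² sin²θ) = 0.5004 m.
|ω_rod| = r ω |cosθ| / √(L² − r² sin²θ) = 0.139·10.43·0.87207/0.5004 = 2.5266 rad/s.

2.53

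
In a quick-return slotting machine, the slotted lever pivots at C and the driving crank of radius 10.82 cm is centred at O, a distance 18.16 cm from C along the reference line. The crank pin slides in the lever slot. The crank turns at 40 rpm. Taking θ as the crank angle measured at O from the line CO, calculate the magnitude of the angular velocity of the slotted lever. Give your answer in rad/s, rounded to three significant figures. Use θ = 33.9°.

ω = 4.189 rad/s (from 40 rpm).
Crank pin A relative to C: A = (d + r cosθ, r sinθ); lever angle φ = atan2(r sinθ, d + r cosθ).
Differentiating tanφ: φ̇ = rω(d cosθ + r)/(d² + r² + 2dr cosθ).
d² + r² + 2dr cosθ = |CA|² = 0.0773038 m²;  d cosθ + r = +0.25893 m.
|ω_lever| = |0.1082·4.189·+0.25893| / 0.0773038 = 1.5181 rad/s.

1.52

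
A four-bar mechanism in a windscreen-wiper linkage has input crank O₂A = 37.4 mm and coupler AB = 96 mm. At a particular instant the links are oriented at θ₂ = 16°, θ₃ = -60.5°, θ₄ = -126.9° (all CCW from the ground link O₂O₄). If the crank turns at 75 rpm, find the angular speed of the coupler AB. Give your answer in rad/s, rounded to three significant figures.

ω₂ = 7.854 rad/s (from 75 rpm).
Differentiating the loop-closure r₂e^{iθ₂}+r₃e^{iθ₃}=r₁+r₄e^{iθ₄} gives r₂ω₂e^{iθ₂}+r₃ω₃e^{iθ₃}=r₄ω₄e^{iθ₄}.
Eliminating the other unknown: ω₃ = r₂ω₂ sin(θ₄−θ₂) / [r₃ sin(θ₃−θ₄)].
Numerator sine = -0.60321; denominator sine = +0.91636.
Result = 0.0374·7.854·(-0.60321) / (0.096·(+0.91636)) = -2.0141 rad/s; magnitude 2.0141 rad/s.

2.01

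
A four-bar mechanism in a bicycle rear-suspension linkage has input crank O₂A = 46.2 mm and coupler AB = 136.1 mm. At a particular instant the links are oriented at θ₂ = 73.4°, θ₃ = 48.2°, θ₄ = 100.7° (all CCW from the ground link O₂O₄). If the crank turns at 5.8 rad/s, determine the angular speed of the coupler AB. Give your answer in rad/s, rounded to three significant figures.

1.14

ω₂ = 5.8 rad/s
Differentiating the loop-closure r₂e^{iθ₂}+r₃e^{iθ₃}=r₁+r₄e^{iθ₄} gives r₂ω₂e^{iθ₂}+r₃ω₃e^{iθ₃}=r₄ω₄e^{iθ₄}.
Eliminating the other unknown: ω₃ = r₂ω₂ sin(θ₄−θ₂) / [r₃ sin(θ₃−θ₄)].
Numerator sine = +0.45865; denominator sine = -0.79335.
Result = 0.0462·5.8·(+0.45865) / (0.1361·(-0.79335)) = -1.1382 rad/s; magnitude 1.1382 rad/s.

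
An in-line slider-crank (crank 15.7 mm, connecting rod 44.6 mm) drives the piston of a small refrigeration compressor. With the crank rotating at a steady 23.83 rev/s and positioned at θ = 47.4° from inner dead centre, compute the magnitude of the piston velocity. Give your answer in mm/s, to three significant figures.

ω = 2π·23.8 = 149.7 rad/s
For an in-line slider-crank, x = r cosθ + √(L² − r² sin²θ), so v = −rω sinθ·[1 + r cosθ/√(L² − r² sin²θ)].
With r = 0.0157 m, L = 0.0446 m, θ = 47.4°: √(L² − r² sin²θ) = 0.043077 m.
v = −0.0157·149.7·0.73610·[1 + 0.0157·0.67688/0.043077] = -2.1572 m/s.
|v| = 2.1572 m/s = 2157.2 mm/s.

2160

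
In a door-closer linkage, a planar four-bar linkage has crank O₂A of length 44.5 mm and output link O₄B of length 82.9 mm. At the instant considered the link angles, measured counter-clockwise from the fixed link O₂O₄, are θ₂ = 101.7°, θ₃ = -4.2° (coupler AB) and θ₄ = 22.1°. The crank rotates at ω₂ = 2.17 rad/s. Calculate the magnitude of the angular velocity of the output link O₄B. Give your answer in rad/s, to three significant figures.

2.53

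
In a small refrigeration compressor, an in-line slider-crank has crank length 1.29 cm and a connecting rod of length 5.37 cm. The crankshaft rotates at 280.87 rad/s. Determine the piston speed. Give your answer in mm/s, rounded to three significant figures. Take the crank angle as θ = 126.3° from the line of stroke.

ω = 280.9 rad/s
For an in-line slider-crank, x = r cosθ + √(L² − r² sin²θ), so v = −rω sinθ·[1 + r cosθ/√(L² − r² sin²θ)].
With r = 0.0129 m, L = 0.0537 m, θ = 126.3°: √(L² − r² sin²θ) = 0.052684 m.
v = −0.0129·280.9·0.80593·[1 + 0.0129·-0.59201/0.052684] = -2.4968 m/s.
|v| = 2.4968 m/s = 2496.8 mm/s.

2500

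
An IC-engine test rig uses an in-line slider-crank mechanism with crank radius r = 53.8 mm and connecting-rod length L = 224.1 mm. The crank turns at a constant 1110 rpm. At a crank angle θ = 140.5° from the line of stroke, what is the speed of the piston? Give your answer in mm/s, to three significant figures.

ω = 2π·1110/60 = 116.2 rad/s
For an in-line slider-crank, x = r cosθ + √(L² − r² sin²θ), so v = −rω sinθ·[1 + r cosθ/√(L² − r² sin²θ)].
With r = 0.0538 m, L = 0.2241 m, θ = 140.5°: √(L² − r² sin²θ) = 0.22147 m.
v = −0.0538·116.2·0.63608·[1 + 0.0538·-0.77162/0.22147] = -3.2322 m/s.
|v| = 3.2322 m/s = 3232.2 mm/s.

3230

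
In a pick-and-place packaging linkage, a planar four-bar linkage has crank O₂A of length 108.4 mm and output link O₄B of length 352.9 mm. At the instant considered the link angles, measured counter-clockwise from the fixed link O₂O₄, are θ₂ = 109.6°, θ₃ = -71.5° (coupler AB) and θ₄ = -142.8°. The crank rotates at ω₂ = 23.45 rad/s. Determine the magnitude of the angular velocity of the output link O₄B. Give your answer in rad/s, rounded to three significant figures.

ω₂ = 23.45 rad/s
Differentiating the loop-closure r₂e^{iθ₂}+r₃e^{iθ₃}=r₁+r₄e^{iθ₄} gives r₂ω₂e^{iθ₂}+r₃ω₃e^{iθ₃}=r₄ω₄e^{iθ₄}.
Eliminating the other unknown: ω₄ = r₂ω₂ sin(θ₂−θ₃) / [r₄ sin(θ₄−θ₃)].
Numerator sine = -0.01920; denominator sine = -0.94721.
Result = 0.1084·23.45·(-0.01920) / (0.3529·(-0.94721)) = +0.14599 rad/s; magnitude 0.14599 rad/s.

0.146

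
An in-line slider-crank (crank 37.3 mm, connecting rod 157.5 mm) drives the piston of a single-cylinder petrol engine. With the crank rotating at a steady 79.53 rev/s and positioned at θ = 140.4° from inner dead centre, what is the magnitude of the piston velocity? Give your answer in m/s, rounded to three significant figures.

9.69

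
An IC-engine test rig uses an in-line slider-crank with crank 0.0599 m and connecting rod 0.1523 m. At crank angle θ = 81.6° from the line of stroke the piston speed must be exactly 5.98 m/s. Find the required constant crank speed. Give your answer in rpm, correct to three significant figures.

907

For an in-line slider-crank, |v_piston| = rω|sinθ|·[1 + r cosθ/√(L² − r² sin²θ)].
With r = 0.0599 m, L = 0.1523 m, θ = 81.6°: the bracketed kinematic factor |dx/dθ| = 0.062953 m.
ω = v/|dx/dθ| = 5.98/0.062953 = 94.991 rad/s.
N = 60ω/(2π) = 907.1 rpm.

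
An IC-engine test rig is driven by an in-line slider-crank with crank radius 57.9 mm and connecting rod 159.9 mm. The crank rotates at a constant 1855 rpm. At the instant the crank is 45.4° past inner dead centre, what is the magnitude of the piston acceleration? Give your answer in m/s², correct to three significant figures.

ω = 2π·1855/60 = 194.3 rad/s
x(θ) = r cosθ + √(L² − r² sin²θ); with ω constant, a = ω²·d²x/dθ².
d²x/dθ² = −r cosθ − r²(cos2θ)/√u − r⁴ sin²2θ/(4u^{3/2}),  u = L² − r² sin²θ = 0.0238684 m².
Substituting r = 0.0579 m, L = 0.1599 m, θ = 45.4°: d²x/dθ² = -0.041113 m.
a = ω²·d²x/dθ² = (194.3)²·(-0.041113) = -1551.4 m/s²;  |a| = 1551.4 m/s².

1550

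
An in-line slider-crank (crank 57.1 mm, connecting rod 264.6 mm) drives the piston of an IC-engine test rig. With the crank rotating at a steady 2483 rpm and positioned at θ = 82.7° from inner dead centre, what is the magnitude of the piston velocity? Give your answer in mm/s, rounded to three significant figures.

15100

ω = 2π·2483/60 = 260 rad/s
For an in-line slider-crank, x = r cosθ + √(L² − r² sin²θ), so v = −rω sinθ·[1 + r cosθ/√(L² − r² sin²θ)].
With r = 0.0571 m, L = 0.2646 m, θ = 82.7°: √(L² − r² sin²θ) = 0.25847 m.
v = −0.0571·260·0.99189·[1 + 0.0571·0.12706/0.25847] = -15.14 m/s.
|v| = 15.14 m/s = 15140 mm/s.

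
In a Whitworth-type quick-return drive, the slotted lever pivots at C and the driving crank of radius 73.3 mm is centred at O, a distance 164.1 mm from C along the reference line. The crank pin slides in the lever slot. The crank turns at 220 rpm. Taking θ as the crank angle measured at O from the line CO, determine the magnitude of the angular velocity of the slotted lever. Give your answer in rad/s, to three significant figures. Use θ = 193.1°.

16.5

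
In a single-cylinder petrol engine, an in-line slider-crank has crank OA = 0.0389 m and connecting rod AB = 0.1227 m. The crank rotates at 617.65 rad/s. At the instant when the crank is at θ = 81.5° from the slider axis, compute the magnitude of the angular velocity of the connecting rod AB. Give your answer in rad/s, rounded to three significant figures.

ω = 617.6 rad/s
The rod makes angle φ with the slider axis where L sinφ = r sinθ; differentiating, L cosφ·φ̇ = r ω cosθ.
L cosφ = √(L² − r² sin²θ) = 0.11651 m.
|ω_rod| = r ω |cosθ| / √(L² − r² sin²θ) = 0.0389·617.6·0.14781/0.11651 = 30.48 rad/s.

30.5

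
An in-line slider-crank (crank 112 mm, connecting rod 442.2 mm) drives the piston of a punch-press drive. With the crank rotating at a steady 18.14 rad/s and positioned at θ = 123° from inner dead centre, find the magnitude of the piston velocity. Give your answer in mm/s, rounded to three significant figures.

1460

ω = 18.14 rad/s
For an in-line slider-crank, x = r cosθ + √(L² − r² sin²θ), so v = −rω sinθ·[1 + r cosθ/√(L² − r² sin²θ)].
With r = 0.112 m, L = 0.4422 m, θ = 123°: √(L² − r² sin²θ) = 0.43211 m.
v = −0.112·18.14·0.83867·[1 + 0.112·-0.54464/0.43211] = -1.4634 m/s.
|v| = 1.4634 m/s = 1463.4 mm/s.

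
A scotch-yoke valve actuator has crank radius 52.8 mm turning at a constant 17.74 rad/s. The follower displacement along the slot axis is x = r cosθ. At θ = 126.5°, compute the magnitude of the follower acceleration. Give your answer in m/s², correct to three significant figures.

ω = 17.74 rad/s
x = r cosθ ⇒ ẍ = −rω² cosθ (ω constant).
|a| = rω²|cosθ| = 0.0528·(17.74)²·|cos 126.5°| = 9.8839 m/s².

9.88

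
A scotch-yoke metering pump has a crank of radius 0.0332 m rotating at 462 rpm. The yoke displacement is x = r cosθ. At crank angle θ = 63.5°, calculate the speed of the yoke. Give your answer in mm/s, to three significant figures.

ω = 48.38 rad/s (from 462 rpm).
x = r cosθ ⇒ ẋ = −rω sinθ.
|v| = rω|sinθ| = 0.0332·48.38·|sin 63.5°| = 1.4375 m/s = 1437.5 mm/s.

1440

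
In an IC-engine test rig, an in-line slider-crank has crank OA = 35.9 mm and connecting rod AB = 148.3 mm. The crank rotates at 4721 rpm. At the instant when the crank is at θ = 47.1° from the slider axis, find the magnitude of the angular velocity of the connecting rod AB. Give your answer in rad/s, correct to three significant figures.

82.8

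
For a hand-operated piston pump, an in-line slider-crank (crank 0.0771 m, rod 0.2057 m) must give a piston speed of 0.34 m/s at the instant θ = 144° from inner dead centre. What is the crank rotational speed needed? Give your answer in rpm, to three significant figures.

For an in-line slider-crank, |v_piston| = rω|sinθ|·[1 + r cosθ/√(L² − r² sin²θ)].
With r = 0.0771 m, L = 0.2057 m, θ = 144°: the bracketed kinematic factor |dx/dθ| = 0.03123 m.
ω = v/|dx/dθ| = 0.34/0.03123 = 10.887 rad/s.
N = 60ω/(2π) = 103.96 rpm.

104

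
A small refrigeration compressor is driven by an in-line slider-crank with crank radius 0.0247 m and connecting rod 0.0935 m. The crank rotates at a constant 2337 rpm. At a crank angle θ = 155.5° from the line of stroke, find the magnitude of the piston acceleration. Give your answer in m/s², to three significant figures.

ω = 2π·2337/60 = 244.7 rad/s
x(θ) = r cosθ + √(L² − r² sin²θ); with ω constant, a = ω²·d²x/dθ².
d²x/dθ² = −r cosθ − r²(cos2θ)/√u − r⁴ sin²2θ/(4u^{3/2}),  u = L² − r² sin²θ = 0.00863733 m².
Substituting r = 0.0247 m, L = 0.0935 m, θ = 155.5°: d²x/dθ² = +0.018103 m.
a = ω²·d²x/dθ² = (244.7)²·(+0.018103) = +1084.3 m/s²;  |a| = 1084.3 m/s².

1080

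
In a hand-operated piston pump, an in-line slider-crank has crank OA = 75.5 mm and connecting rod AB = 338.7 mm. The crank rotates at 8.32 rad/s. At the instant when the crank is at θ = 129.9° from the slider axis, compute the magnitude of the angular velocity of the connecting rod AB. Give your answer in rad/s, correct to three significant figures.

ω = 8.32 rad/s
The rod makes angle φ with the slider axis where L sinφ = r sinθ; differentiating, L cosφ·φ̇ = r ω cosθ.
L cosφ = √(L² − r² sin²θ) = 0.33371 m.
|ω_rod| = r ω |cosθ| / √(L² − r² sin²θ) = 0.0755·8.32·0.64145/0.33371 = 1.2074 rad/s.

1.21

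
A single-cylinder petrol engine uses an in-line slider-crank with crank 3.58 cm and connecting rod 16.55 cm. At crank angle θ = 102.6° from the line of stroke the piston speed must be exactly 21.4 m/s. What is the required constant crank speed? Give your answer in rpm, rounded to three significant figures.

For an in-line slider-crank, |v_piston| = rω|sinθ|·[1 + r cosθ/√(L² − r² sin²θ)].
With r = 0.0358 m, L = 0.1655 m, θ = 102.6°: the bracketed kinematic factor |dx/dθ| = 0.033251 m.
ω = v/|dx/dθ| = 21.4/0.033251 = 643.59 rad/s.
N = 60ω/(2π) = 6145.8 rpm.

6150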